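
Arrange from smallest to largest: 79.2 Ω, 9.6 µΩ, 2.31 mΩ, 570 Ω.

9.6 µΩ < 2.31 mΩ < 79.2 Ω < 570 Ω

79.2 Ω = 79.2 Ω
9.6 µΩ = 0.0000096 Ω
2.31 mΩ = 0.00231 Ω
570 Ω = 570 Ω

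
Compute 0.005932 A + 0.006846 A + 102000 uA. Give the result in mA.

114.778 mA

In mA:
  0.005932 A = 0.005932 × 10³ mA = 5.932
  0.006846 A = 0.006846 × 10³ mA = 6.846
  102000 uA = 102000 × 10⁻³ mA = 102
Sum: 5.932 + 6.846 + 102 = 114.778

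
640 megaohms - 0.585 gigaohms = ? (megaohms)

55 megaohms

In megaohms:
  640 megaohms → 640
  0.585 gigaohms = 0.585 × 10^3 megaohms = 585
Difference: 640 - 585 = 55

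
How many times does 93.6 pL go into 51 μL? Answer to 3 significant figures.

(51 × 10^-6) / (93.6 × 10^-12) = 0.5449 × 10^6

545000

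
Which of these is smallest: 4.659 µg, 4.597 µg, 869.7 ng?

869.7 ng

4.659 µg = 0.000004659 g
4.597 µg = 0.000004597 g
869.7 ng = 0.0000008697 g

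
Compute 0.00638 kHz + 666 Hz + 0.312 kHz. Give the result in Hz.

In Hz:
  0.00638 kHz = 0.00638 × 10^3 Hz = 6.38
  666 Hz → 666
  0.312 kHz = 0.312 × 10^3 Hz = 312
Sum: 6.38 + 666 + 312 = 984.38

984.38 Hz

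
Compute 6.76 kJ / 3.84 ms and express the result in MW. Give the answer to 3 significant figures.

1.76 MW

(6.76e3) / (3.84e-3) = 1.7604e6 W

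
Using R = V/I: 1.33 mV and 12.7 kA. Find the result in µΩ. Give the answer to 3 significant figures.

0.105 µΩ

(1.33 × 10^-3) / (12.7 × 10^3) = 0.10472 × 10^-6 Ω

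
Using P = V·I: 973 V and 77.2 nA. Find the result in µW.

75.1156 µW

973 × 77.2e-9 = 75115.6e-9 W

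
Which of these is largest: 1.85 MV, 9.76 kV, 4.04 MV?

4.04 MV

1.85 MV = 1850000 V
9.76 kV = 9760 V
4.04 MV = 4040000 V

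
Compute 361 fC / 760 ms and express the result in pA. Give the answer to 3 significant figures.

(361 × 10⁻¹⁵) / (760 × 10⁻³) = 0.475 × 10⁻¹² A

0.475 pA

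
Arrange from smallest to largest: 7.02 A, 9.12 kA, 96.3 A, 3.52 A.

3.52 A < 7.02 A < 96.3 A < 9.12 kA

7.02 A = 7.02 A
9.12 kA = 9120 A
96.3 A = 96.3 A
3.52 A = 3.52 A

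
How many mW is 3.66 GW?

3660000000000 mW

giga = 1e9, milli = 1e-3; factor is 1e12.
3.66 × 1e12 = 3660000000000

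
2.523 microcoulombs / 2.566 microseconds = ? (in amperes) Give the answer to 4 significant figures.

(2.523e-6) / (2.566e-6) = 0.983242 A

0.9832 amperes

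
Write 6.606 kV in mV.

6606000 mV

kilo = 10^3, milli = 10^-3; factor is 10^6.
6.606 × 10^6 = 6606000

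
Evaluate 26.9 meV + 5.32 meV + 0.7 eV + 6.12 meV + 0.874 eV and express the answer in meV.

1612.34 meV

In meV:
  26.9 meV → 26.9
  5.32 meV → 5.32
  0.7 eV = 0.7 × 10³ meV = 700
  6.12 meV → 6.12
  0.874 eV = 0.874 × 10³ meV = 874
Sum: 26.9 + 5.32 + 700 + 6.12 + 874 = 1612.34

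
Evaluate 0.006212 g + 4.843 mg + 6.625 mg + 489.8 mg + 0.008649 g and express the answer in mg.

In mg:
  0.006212 g = 0.006212e3 mg = 6.212
  4.843 mg → 4.843
  6.625 mg → 6.625
  489.8 mg → 489.8
  0.008649 g = 0.008649e3 mg = 8.649
Sum: 6.212 + 4.843 + 6.625 + 489.8 + 8.649 = 516.129

516.129 mg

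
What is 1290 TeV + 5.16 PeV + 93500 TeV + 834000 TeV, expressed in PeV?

933.95 PeV

In PeV:
  1290 TeV = 1290 × 10⁻³ PeV = 1.29
  5.16 PeV → 5.16
  93500 TeV = 93500 × 10⁻³ PeV = 93.5
  834000 TeV = 834000 × 10⁻³ PeV = 834
Sum: 1.29 + 5.16 + 93.5 + 834 = 933.95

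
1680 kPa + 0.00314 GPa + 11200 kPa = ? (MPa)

In MPa:
  1680 kPa = 1680 × 10⁻³ MPa = 1.68
  0.00314 GPa = 0.00314 × 10³ MPa = 3.14
  11200 kPa = 11200 × 10⁻³ MPa = 11.2
Sum: 1.68 + 3.14 + 11.2 = 16.02

16.02 MPa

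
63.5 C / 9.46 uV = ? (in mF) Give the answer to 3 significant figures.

6710000000 mF

(63.5) / (9.46 × 10⁻⁶) = 6.7125 × 10⁶ F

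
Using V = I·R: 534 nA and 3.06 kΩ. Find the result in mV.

1.63404 mV

534 × 10⁻⁹ × 3.06 × 10³ = 1634.04 × 10⁻⁶ V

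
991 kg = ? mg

kilo = 10³, milli = 10⁻³; factor is 10⁶.
991 × 10⁶ = 991000000

991000000 mg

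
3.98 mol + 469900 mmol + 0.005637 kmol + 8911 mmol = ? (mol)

488.428 mol

In mol:
  3.98 mol → 3.98
  469900 mmol = 469900e-3 mol = 469.9
  0.005637 kmol = 0.005637e3 mol = 5.637
  8911 mmol = 8911e-3 mol = 8.911
Sum: 3.98 + 469.9 + 5.637 + 8.911 = 488.428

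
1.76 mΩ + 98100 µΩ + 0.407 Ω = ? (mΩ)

In mΩ:
  1.76 mΩ → 1.76
  98100 µΩ = 98100 × 10⁻³ mΩ = 98.1
  0.407 Ω = 0.407 × 10³ mΩ = 407
Sum: 1.76 + 98.1 + 407 = 506.86

506.86 mΩ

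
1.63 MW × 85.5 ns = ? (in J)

0.139365 J

1.63e6 × 85.5e-9 = 139.365e-3 J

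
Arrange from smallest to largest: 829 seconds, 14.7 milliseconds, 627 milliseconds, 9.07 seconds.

829 seconds = 829 seconds
14.7 milliseconds = 0.0147 seconds
627 milliseconds = 0.627 seconds
9.07 seconds = 9.07 seconds

14.7 milliseconds < 627 milliseconds < 9.07 seconds < 829 seconds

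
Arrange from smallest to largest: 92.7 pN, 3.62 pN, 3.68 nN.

92.7 pN = 0.0000000000927 N
3.62 pN = 0.00000000000362 N
3.68 nN = 0.00000000368 N

3.62 pN < 92.7 pN < 3.68 nN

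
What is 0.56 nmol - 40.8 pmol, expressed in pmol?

In pmol:
  0.56 nmol = 0.56 × 10^3 pmol = 560
  40.8 pmol → 40.8
Difference: 560 - 40.8 = 519.2

519.2 pmol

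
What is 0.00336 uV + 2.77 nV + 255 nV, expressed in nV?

261.13 nV

In nV:
  0.00336 uV = 0.00336e3 nV = 3.36
  2.77 nV → 2.77
  255 nV → 255
Sum: 3.36 + 2.77 + 255 = 261.13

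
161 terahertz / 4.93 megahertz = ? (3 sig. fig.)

(161e12) / (4.93e6) = 32.66e6

32700000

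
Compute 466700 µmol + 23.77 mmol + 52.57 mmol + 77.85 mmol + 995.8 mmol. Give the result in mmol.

1616.69 mmol

In mmol:
  466700 µmol = 466700 × 10^-3 mmol = 466.7
  23.77 mmol → 23.77
  52.57 mmol → 52.57
  77.85 mmol → 77.85
  995.8 mmol → 995.8
Sum: 466.7 + 23.77 + 52.57 + 77.85 + 995.8 = 1616.69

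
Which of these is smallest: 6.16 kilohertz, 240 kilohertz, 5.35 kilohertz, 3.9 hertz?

6.16 kilohertz = 6160 hertz
240 kilohertz = 240000 hertz
5.35 kilohertz = 5350 hertz
3.9 hertz = 3.9 hertz

3.9 hertz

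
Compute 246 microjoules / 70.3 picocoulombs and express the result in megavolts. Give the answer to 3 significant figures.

(246 × 10⁻⁶) / (70.3 × 10⁻¹²) = 3.4993 × 10⁶ V

3.50 megavolts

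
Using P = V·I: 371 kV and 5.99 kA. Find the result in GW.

2.22229 GW

371 × 10³ × 5.99 × 10³ = 2222.29 × 10⁶ W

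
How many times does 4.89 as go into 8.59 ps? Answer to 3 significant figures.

(8.59 × 10^-12) / (4.89 × 10^-18) = 1.757 × 10^6

1760000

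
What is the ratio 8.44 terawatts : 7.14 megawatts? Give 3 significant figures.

1180000

(8.44 × 10^12) / (7.14 × 10^6) = 1.182 × 10^6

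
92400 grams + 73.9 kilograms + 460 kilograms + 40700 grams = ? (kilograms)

667 kilograms

In kilograms:
  92400 grams = 92400 × 10⁻³ kilograms = 92.4
  73.9 kilograms → 73.9
  460 kilograms → 460
  40700 grams = 40700 × 10⁻³ kilograms = 40.7
Sum: 92.4 + 73.9 + 460 + 40.7 = 667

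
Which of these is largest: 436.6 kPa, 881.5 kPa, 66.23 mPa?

881.5 kPa

436.6 kPa = 436600 Pa
881.5 kPa = 881500 Pa
66.23 mPa = 0.06623 Pa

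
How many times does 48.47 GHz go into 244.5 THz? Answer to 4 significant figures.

(244.5e12) / (48.47e9) = 5.0444e3

5044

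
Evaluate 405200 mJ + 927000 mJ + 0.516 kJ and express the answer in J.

In J:
  405200 mJ = 405200 × 10⁻³ J = 405.2
  927000 mJ = 927000 × 10⁻³ J = 927
  0.516 kJ = 0.516 × 10³ J = 516
Sum: 405.2 + 927 + 516 = 1848.2

1848.2 J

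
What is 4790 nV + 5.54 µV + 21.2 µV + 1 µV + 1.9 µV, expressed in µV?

In µV:
  4790 nV = 4790e-3 µV = 4.79
  5.54 µV → 5.54
  21.2 µV → 21.2
  1 µV → 1
  1.9 µV → 1.9
Sum: 4.79 + 5.54 + 21.2 + 1 + 1.9 = 34.43

34.43 µV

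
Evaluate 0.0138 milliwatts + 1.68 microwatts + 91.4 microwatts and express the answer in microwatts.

106.88 microwatts

In microwatts:
  0.0138 milliwatts = 0.0138e3 microwatts = 13.8
  1.68 microwatts → 1.68
  91.4 microwatts → 91.4
Sum: 13.8 + 1.68 + 91.4 = 106.88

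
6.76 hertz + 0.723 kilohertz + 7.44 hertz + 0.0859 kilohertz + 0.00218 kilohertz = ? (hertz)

825.28 hertz

In hertz:
  6.76 hertz → 6.76
  0.723 kilohertz = 0.723 × 10³ hertz = 723
  7.44 hertz → 7.44
  0.0859 kilohertz = 0.0859 × 10³ hertz = 85.9
  0.00218 kilohertz = 0.00218 × 10³ hertz = 2.18
Sum: 6.76 + 723 + 7.44 + 85.9 + 2.18 = 825.28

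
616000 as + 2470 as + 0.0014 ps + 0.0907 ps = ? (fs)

710.57 fs

In fs:
  616000 as = 616000 × 10^-3 fs = 616
  2470 as = 2470 × 10^-3 fs = 2.47
  0.0014 ps = 0.0014 × 10^3 fs = 1.4
  0.0907 ps = 0.0907 × 10^3 fs = 90.7
Sum: 616 + 2.47 + 1.4 + 90.7 = 710.57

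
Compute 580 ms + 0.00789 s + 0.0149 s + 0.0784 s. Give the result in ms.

681.19 ms

In ms:
  580 ms → 580
  0.00789 s = 0.00789e3 ms = 7.89
  0.0149 s = 0.0149e3 ms = 14.9
  0.0784 s = 0.0784e3 ms = 78.4
Sum: 580 + 7.89 + 14.9 + 78.4 = 681.19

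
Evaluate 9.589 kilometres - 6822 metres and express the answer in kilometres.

2.767 kilometres

In kilometres:
  9.589 kilometres → 9.589
  6822 metres = 6822 × 10^-3 kilometres = 6.822
Difference: 9.589 - 6.822 = 2.767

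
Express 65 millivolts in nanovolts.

milli = 10⁻³, nano = 10⁻⁹; factor is 10⁶.
65 × 10⁶ = 65000000

65000000 nanovolts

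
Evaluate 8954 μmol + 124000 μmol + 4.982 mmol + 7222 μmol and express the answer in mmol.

In mmol:
  8954 μmol = 8954 × 10^-3 mmol = 8.954
  124000 μmol = 124000 × 10^-3 mmol = 124
  4.982 mmol → 4.982
  7222 μmol = 7222 × 10^-3 mmol = 7.222
Sum: 8.954 + 124 + 4.982 + 7.222 = 145.158

145.158 mmol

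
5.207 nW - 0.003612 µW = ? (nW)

1.595 nW

In nW:
  5.207 nW → 5.207
  0.003612 µW = 0.003612 × 10³ nW = 3.612
Difference: 5.207 - 3.612 = 1.595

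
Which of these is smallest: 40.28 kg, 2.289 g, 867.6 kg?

40.28 kg = 40280 g
2.289 g = 2.289 g
867.6 kg = 867600 g

2.289 g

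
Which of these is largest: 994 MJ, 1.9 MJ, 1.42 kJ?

994 MJ

994 MJ = 994000000 J
1.9 MJ = 1900000 J
1.42 kJ = 1420 J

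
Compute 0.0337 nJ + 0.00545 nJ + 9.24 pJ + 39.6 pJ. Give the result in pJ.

In pJ:
  0.0337 nJ = 0.0337 × 10^3 pJ = 33.7
  0.00545 nJ = 0.00545 × 10^3 pJ = 5.45
  9.24 pJ → 9.24
  39.6 pJ → 39.6
Sum: 33.7 + 5.45 + 9.24 + 39.6 = 87.99

87.99 pJ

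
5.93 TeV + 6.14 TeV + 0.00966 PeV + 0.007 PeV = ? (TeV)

In TeV:
  5.93 TeV → 5.93
  6.14 TeV → 6.14
  0.00966 PeV = 0.00966 × 10³ TeV = 9.66
  0.007 PeV = 0.007 × 10³ TeV = 7
Sum: 5.93 + 6.14 + 9.66 + 7 = 28.73

28.73 TeV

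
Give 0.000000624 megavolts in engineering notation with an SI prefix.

624 millivolts

= 624e-3 volts; 1e-3 is milli.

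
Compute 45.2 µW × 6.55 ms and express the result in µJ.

45.2 × 10^-6 × 6.55 × 10^-3 = 296.06 × 10^-9 J

0.29606 µJ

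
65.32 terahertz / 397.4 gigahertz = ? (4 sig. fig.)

(65.32e12) / (397.4e9) = 0.16437e3

164.4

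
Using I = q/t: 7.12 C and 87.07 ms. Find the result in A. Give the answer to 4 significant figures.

81.77 A

(7.12) / (87.07e-3) = 0.0817733e3 A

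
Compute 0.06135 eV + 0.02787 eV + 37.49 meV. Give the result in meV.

126.71 meV

In meV:
  0.06135 eV = 0.06135 × 10³ meV = 61.35
  0.02787 eV = 0.02787 × 10³ meV = 27.87
  37.49 meV → 37.49
Sum: 61.35 + 27.87 + 37.49 = 126.71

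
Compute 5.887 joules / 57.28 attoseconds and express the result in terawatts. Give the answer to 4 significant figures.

102800 terawatts

(5.887) / (57.28 × 10^-18) = 0.102776 × 10^18 W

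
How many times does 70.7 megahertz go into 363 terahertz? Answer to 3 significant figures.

(363 × 10¹²) / (70.7 × 10⁶) = 5.134 × 10⁶

5130000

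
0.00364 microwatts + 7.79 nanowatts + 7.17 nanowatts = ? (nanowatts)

In nanowatts:
  0.00364 microwatts = 0.00364 × 10^3 nanowatts = 3.64
  7.79 nanowatts → 7.79
  7.17 nanowatts → 7.17
Sum: 3.64 + 7.79 + 7.17 = 18.6

18.6 nanowatts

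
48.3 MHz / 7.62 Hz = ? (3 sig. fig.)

(48.3e6) / (7.62) = 6.339e6

6340000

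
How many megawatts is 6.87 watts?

(no prefix) = 10^0, mega = 10^6; factor is 10^-6.
6.87 × 10^-6 = 0.00000687

0.00000687 megawatts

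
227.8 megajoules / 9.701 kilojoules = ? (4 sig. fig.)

23480

(227.8 × 10^6) / (9.701 × 10^3) = 23.482 × 10^3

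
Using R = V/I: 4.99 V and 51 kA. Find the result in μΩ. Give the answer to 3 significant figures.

(4.99) / (51 × 10³) = 0.097843 × 10⁻³ Ω

97.8 μΩ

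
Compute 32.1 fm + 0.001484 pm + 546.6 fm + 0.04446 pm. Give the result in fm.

In fm:
  32.1 fm → 32.1
  0.001484 pm = 0.001484 × 10³ fm = 1.484
  546.6 fm → 546.6
  0.04446 pm = 0.04446 × 10³ fm = 44.46
Sum: 32.1 + 1.484 + 546.6 + 44.46 = 624.644

624.644 fm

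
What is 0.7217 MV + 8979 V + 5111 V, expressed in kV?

735.79 kV

In kV:
  0.7217 MV = 0.7217 × 10^3 kV = 721.7
  8979 V = 8979 × 10^-3 kV = 8.979
  5111 V = 5111 × 10^-3 kV = 5.111
Sum: 721.7 + 8.979 + 5.111 = 735.79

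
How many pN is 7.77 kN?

kilo = 1e3, pico = 1e-12; factor is 1e15.
7.77 × 1e15 = 7770000000000000

7770000000000000 pN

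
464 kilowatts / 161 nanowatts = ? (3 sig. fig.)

(464 × 10^3) / (161 × 10^-9) = 2.882 × 10^12

2880000000000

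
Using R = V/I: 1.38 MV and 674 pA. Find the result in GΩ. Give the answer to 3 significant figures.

(1.38e6) / (674e-12) = 0.0020475e18 Ω

2050000 GΩ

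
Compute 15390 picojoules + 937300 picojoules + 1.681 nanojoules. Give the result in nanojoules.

In nanojoules:
  15390 picojoules = 15390 × 10^-3 nanojoules = 15.39
  937300 picojoules = 937300 × 10^-3 nanojoules = 937.3
  1.681 nanojoules → 1.681
Sum: 15.39 + 937.3 + 1.681 = 954.371

954.371 nanojoules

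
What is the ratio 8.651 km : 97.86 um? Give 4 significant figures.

88400000

(8.651 × 10^3) / (97.86 × 10^-6) = 0.088402 × 10^9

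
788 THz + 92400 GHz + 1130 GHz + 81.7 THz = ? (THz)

In THz:
  788 THz → 788
  92400 GHz = 92400 × 10⁻³ THz = 92.4
  1130 GHz = 1130 × 10⁻³ THz = 1.13
  81.7 THz → 81.7
Sum: 788 + 92.4 + 1.13 + 81.7 = 963.23

963.23 THz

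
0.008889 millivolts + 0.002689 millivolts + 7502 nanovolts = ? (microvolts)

19.08 microvolts

In microvolts:
  0.008889 millivolts = 0.008889 × 10³ microvolts = 8.889
  0.002689 millivolts = 0.002689 × 10³ microvolts = 2.689
  7502 nanovolts = 7502 × 10⁻³ microvolts = 7.502
Sum: 8.889 + 2.689 + 7.502 = 19.08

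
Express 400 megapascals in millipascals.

mega = 10⁶, milli = 10⁻³; factor is 10⁹.
400 × 10⁹ = 400000000000

400000000000 millipascals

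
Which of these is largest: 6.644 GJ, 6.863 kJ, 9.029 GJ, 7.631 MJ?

9.029 GJ

6.644 GJ = 6644000000 J
6.863 kJ = 6863 J
9.029 GJ = 9029000000 J
7.631 MJ = 7631000 J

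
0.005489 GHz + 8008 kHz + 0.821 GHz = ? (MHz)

In MHz:
  0.005489 GHz = 0.005489 × 10³ MHz = 5.489
  8008 kHz = 8008 × 10⁻³ MHz = 8.008
  0.821 GHz = 0.821 × 10³ MHz = 821
Sum: 5.489 + 8.008 + 821 = 834.497

834.497 MHz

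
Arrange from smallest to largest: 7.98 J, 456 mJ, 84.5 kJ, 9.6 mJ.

7.98 J = 7.98 J
456 mJ = 0.456 J
84.5 kJ = 84500 J
9.6 mJ = 0.0096 J

9.6 mJ < 456 mJ < 7.98 J < 84.5 kJ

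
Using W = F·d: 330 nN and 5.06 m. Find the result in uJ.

1.6698 uJ

330 × 10^-9 × 5.06 = 1669.8 × 10^-9 J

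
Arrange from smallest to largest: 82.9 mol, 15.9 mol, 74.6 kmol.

15.9 mol < 82.9 mol < 74.6 kmol

82.9 mol = 82.9 mol
15.9 mol = 15.9 mol
74.6 kmol = 74600 mol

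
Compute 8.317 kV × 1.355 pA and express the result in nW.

11.269535 nW

8.317 × 10³ × 1.355 × 10⁻¹² = 11.269535 × 10⁻⁹ W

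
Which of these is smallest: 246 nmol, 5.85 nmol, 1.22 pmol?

246 nmol = 0.000000246 mol
5.85 nmol = 0.00000000585 mol
1.22 pmol = 0.00000000000122 mol

1.22 pmol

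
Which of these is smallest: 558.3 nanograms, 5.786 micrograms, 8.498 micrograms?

558.3 nanograms = 0.0000005583 grams
5.786 micrograms = 0.000005786 grams
8.498 micrograms = 0.000008498 grams

558.3 nanograms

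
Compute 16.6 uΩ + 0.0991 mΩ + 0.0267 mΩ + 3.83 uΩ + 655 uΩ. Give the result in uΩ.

801.23 uΩ

In uΩ:
  16.6 uΩ → 16.6
  0.0991 mΩ = 0.0991e3 uΩ = 99.1
  0.0267 mΩ = 0.0267e3 uΩ = 26.7
  3.83 uΩ → 3.83
  655 uΩ → 655
Sum: 16.6 + 99.1 + 26.7 + 3.83 + 655 = 801.23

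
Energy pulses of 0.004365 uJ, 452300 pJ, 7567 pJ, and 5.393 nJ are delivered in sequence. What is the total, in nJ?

469.625 nJ

In nJ:
  0.004365 uJ = 0.004365e3 nJ = 4.365
  452300 pJ = 452300e-3 nJ = 452.3
  7567 pJ = 7567e-3 nJ = 7.567
  5.393 nJ → 5.393
Sum: 4.365 + 452.3 + 7.567 + 5.393 = 469.625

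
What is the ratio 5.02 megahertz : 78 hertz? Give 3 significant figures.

64400

(5.02e6) / (78) = 0.06436e6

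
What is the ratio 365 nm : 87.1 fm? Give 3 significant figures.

(365 × 10^-9) / (87.1 × 10^-15) = 4.191 × 10^6

4190000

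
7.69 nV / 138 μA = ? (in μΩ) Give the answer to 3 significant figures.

55.7 μΩ

(7.69 × 10⁻⁹) / (138 × 10⁻⁶) = 0.055725 × 10⁻³ Ω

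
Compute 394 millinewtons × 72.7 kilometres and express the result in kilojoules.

28.6438 kilojoules

394 × 10⁻³ × 72.7 × 10³ = 28643.8 J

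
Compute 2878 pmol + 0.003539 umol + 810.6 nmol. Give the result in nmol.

In nmol:
  2878 pmol = 2878 × 10^-3 nmol = 2.878
  0.003539 umol = 0.003539 × 10^3 nmol = 3.539
  810.6 nmol → 810.6
Sum: 2.878 + 3.539 + 810.6 = 817.017

817.017 nmol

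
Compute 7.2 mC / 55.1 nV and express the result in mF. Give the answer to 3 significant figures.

(7.2e-3) / (55.1e-9) = 0.13067e6 F

131000000 mF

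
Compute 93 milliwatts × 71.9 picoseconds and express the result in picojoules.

93 × 10⁻³ × 71.9 × 10⁻¹² = 6686.7 × 10⁻¹⁵ J

6.6867 picojoules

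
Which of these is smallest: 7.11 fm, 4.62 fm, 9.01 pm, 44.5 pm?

7.11 fm = 0.00000000000000711 m
4.62 fm = 0.00000000000000462 m
9.01 pm = 0.00000000000901 m
44.5 pm = 0.0000000000445 m

4.62 fm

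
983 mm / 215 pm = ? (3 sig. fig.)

(983 × 10⁻³) / (215 × 10⁻¹²) = 4.572 × 10⁹

4570000000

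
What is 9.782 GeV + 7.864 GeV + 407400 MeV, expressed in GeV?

425.046 GeV

In GeV:
  9.782 GeV → 9.782
  7.864 GeV → 7.864
  407400 MeV = 407400 × 10^-3 GeV = 407.4
Sum: 9.782 + 7.864 + 407.4 = 425.046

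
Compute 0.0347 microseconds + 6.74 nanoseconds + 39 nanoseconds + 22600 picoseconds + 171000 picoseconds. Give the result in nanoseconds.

In nanoseconds:
  0.0347 microseconds = 0.0347 × 10^3 nanoseconds = 34.7
  6.74 nanoseconds → 6.74
  39 nanoseconds → 39
  22600 picoseconds = 22600 × 10^-3 nanoseconds = 22.6
  171000 picoseconds = 171000 × 10^-3 nanoseconds = 171
Sum: 34.7 + 6.74 + 39 + 22.6 + 171 = 274.04

274.04 nanoseconds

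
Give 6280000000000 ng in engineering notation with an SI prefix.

= 6.28 × 10³ g; 10³ is kilo.

6.28 kg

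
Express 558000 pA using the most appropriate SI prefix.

= 558e-9 A; 1e-9 is nano.

558 nA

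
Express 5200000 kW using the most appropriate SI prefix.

= 5.2 × 10^9 W; 10^9 is giga.

5.2 GW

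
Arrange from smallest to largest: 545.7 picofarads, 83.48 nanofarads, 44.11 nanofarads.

545.7 picofarads < 44.11 nanofarads < 83.48 nanofarads

545.7 picofarads = 0.0000000005457 farads
83.48 nanofarads = 0.00000008348 farads
44.11 nanofarads = 0.00000004411 farads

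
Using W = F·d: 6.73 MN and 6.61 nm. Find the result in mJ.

44.4853 mJ

6.73 × 10^6 × 6.61 × 10^-9 = 44.4853 × 10^-3 J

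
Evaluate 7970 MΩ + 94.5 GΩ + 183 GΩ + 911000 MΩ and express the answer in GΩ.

In GΩ:
  7970 MΩ = 7970e-3 GΩ = 7.97
  94.5 GΩ → 94.5
  183 GΩ → 183
  911000 MΩ = 911000e-3 GΩ = 911
Sum: 7.97 + 94.5 + 183 + 911 = 1196.47

1196.47 GΩ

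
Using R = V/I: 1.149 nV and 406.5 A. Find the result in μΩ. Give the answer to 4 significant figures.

0.000002827 μΩ

(1.149 × 10^-9) / (406.5) = 0.00282657 × 10^-9 Ω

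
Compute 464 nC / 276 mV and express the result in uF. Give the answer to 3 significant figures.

1.68 uF

(464e-9) / (276e-3) = 1.6812e-6 F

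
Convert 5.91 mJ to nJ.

milli = 10⁻³, nano = 10⁻⁹; factor is 10⁶.
5.91 × 10⁶ = 5910000

5910000 nJ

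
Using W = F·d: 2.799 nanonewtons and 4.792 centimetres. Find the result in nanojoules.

2.799 × 10^-9 × 4.792 × 10^-2 = 13.412808 × 10^-11 J

0.13412808 nanojoules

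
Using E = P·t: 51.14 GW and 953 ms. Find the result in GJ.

48.73642 GJ

51.14e9 × 953e-3 = 48736.42e6 J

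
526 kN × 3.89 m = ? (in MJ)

2.04614 MJ

526e3 × 3.89 = 2046.14e3 J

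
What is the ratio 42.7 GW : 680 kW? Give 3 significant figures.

62800

(42.7e9) / (680e3) = 0.06279e6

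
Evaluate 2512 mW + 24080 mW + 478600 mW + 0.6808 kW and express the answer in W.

1185.992 W

In W:
  2512 mW = 2512e-3 W = 2.512
  24080 mW = 24080e-3 W = 24.08
  478600 mW = 478600e-3 W = 478.6
  0.6808 kW = 0.6808e3 W = 680.8
Sum: 2.512 + 24.08 + 478.6 + 680.8 = 1185.992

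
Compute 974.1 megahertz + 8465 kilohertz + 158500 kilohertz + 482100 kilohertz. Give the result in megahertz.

In megahertz:
  974.1 megahertz → 974.1
  8465 kilohertz = 8465 × 10⁻³ megahertz = 8.465
  158500 kilohertz = 158500 × 10⁻³ megahertz = 158.5
  482100 kilohertz = 482100 × 10⁻³ megahertz = 482.1
Sum: 974.1 + 8.465 + 158.5 + 482.1 = 1623.165

1623.165 megahertz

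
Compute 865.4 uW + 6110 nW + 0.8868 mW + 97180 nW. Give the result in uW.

In uW:
  865.4 uW → 865.4
  6110 nW = 6110 × 10^-3 uW = 6.11
  0.8868 mW = 0.8868 × 10^3 uW = 886.8
  97180 nW = 97180 × 10^-3 uW = 97.18
Sum: 865.4 + 6.11 + 886.8 + 97.18 = 1855.49

1855.49 uW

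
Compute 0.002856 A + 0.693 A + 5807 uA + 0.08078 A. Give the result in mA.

782.443 mA

In mA:
  0.002856 A = 0.002856 × 10^3 mA = 2.856
  0.693 A = 0.693 × 10^3 mA = 693
  5807 uA = 5807 × 10^-3 mA = 5.807
  0.08078 A = 0.08078 × 10^3 mA = 80.78
Sum: 2.856 + 693 + 5.807 + 80.78 = 782.443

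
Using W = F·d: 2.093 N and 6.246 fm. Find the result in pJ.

2.093 × 6.246 × 10^-15 = 13.072878 × 10^-15 J

0.013072878 pJ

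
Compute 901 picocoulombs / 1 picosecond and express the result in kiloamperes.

(901 × 10^-12) / (1 × 10^-12) = 901 A

0.901 kiloamperes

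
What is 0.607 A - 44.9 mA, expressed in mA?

562.1 mA

In mA:
  0.607 A = 0.607 × 10³ mA = 607
  44.9 mA → 44.9
Difference: 607 - 44.9 = 562.1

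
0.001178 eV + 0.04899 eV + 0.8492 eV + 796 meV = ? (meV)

1695.368 meV

In meV:
  0.001178 eV = 0.001178 × 10^3 meV = 1.178
  0.04899 eV = 0.04899 × 10^3 meV = 48.99
  0.8492 eV = 0.8492 × 10^3 meV = 849.2
  796 meV → 796
Sum: 1.178 + 48.99 + 849.2 + 796 = 1695.368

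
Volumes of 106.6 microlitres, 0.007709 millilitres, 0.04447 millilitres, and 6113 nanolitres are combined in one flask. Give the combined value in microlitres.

In microlitres:
  106.6 microlitres → 106.6
  0.007709 millilitres = 0.007709 × 10^3 microlitres = 7.709
  0.04447 millilitres = 0.04447 × 10^3 microlitres = 44.47
  6113 nanolitres = 6113 × 10^-3 microlitres = 6.113
Sum: 106.6 + 7.709 + 44.47 + 6.113 = 164.892

164.892 microlitres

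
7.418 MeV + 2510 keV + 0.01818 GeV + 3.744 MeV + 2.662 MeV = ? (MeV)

34.514 MeV

In MeV:
  7.418 MeV → 7.418
  2510 keV = 2510 × 10⁻³ MeV = 2.51
  0.01818 GeV = 0.01818 × 10³ MeV = 18.18
  3.744 MeV → 3.744
  2.662 MeV → 2.662
Sum: 7.418 + 2.51 + 18.18 + 3.744 + 2.662 = 34.514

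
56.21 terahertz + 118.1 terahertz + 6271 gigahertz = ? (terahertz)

In terahertz:
  56.21 terahertz → 56.21
  118.1 terahertz → 118.1
  6271 gigahertz = 6271 × 10^-3 terahertz = 6.271
Sum: 56.21 + 118.1 + 6.271 = 180.581

180.581 terahertz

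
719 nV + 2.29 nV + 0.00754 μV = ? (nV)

728.83 nV

In nV:
  719 nV → 719
  2.29 nV → 2.29
  0.00754 μV = 0.00754e3 nV = 7.54
Sum: 719 + 2.29 + 7.54 = 728.83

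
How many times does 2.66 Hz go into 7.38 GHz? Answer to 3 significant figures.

2770000000

(7.38e9) / (2.66) = 2.774e9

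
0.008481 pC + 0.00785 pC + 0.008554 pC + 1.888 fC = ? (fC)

26.773 fC

In fC:
  0.008481 pC = 0.008481e3 fC = 8.481
  0.00785 pC = 0.00785e3 fC = 7.85
  0.008554 pC = 0.008554e3 fC = 8.554
  1.888 fC → 1.888
Sum: 8.481 + 7.85 + 8.554 + 1.888 = 26.773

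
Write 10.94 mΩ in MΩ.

0.00000001094 MΩ

milli = 10^-3, mega = 10^6; factor is 10^-9.
10.94 × 10^-9 = 0.00000001094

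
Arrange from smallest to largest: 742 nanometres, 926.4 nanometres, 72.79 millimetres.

742 nanometres < 926.4 nanometres < 72.79 millimetres

742 nanometres = 0.000000742 metres
926.4 nanometres = 0.0000009264 metres
72.79 millimetres = 0.07279 metres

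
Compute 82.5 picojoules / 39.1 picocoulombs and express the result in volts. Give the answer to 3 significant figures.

(82.5e-12) / (39.1e-12) = 2.11 V

2.11 volts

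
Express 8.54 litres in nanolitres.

8540000000 nanolitres

(no prefix) = 10^0, nano = 10^-9; factor is 10^9.
8.54 × 10^9 = 8540000000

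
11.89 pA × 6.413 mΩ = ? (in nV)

0.00007625057 nV

11.89 × 10⁻¹² × 6.413 × 10⁻³ = 76.25057 × 10⁻¹⁵ V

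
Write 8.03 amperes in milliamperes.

8030 milliamperes

(no prefix) = 10^0, milli = 10^-3; factor is 10^3.
8.03 × 10^3 = 8030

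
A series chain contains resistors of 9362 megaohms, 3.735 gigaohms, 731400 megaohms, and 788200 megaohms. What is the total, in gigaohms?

In gigaohms:
  9362 megaohms = 9362 × 10^-3 gigaohms = 9.362
  3.735 gigaohms → 3.735
  731400 megaohms = 731400 × 10^-3 gigaohms = 731.4
  788200 megaohms = 788200 × 10^-3 gigaohms = 788.2
Sum: 9.362 + 3.735 + 731.4 + 788.2 = 1532.697

1532.697 gigaohms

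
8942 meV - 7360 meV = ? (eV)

1.582 eV

In eV:
  8942 meV = 8942e-3 eV = 8.942
  7360 meV = 7360e-3 eV = 7.36
Difference: 8.942 - 7.36 = 1.582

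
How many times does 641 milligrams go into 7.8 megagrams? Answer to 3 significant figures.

(7.8e6) / (641e-3) = 0.01217e9

12200000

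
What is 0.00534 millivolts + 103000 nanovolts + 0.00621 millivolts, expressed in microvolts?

In microvolts:
  0.00534 millivolts = 0.00534 × 10^3 microvolts = 5.34
  103000 nanovolts = 103000 × 10^-3 microvolts = 103
  0.00621 millivolts = 0.00621 × 10^3 microvolts = 6.21
Sum: 5.34 + 103 + 6.21 = 114.55

114.55 microvolts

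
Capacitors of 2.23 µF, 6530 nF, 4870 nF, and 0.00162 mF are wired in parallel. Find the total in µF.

15.25 µF

In µF:
  2.23 µF → 2.23
  6530 nF = 6530 × 10⁻³ µF = 6.53
  4870 nF = 4870 × 10⁻³ µF = 4.87
  0.00162 mF = 0.00162 × 10³ µF = 1.62
Sum: 2.23 + 6.53 + 4.87 + 1.62 = 15.25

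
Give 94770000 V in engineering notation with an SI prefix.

= 94.77 × 10⁶ V; 10⁶ is mega.

94.77 MV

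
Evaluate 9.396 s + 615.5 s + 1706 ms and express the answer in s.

626.602 s

In s:
  9.396 s → 9.396
  615.5 s → 615.5
  1706 ms = 1706e-3 s = 1.706
Sum: 9.396 + 615.5 + 1.706 = 626.602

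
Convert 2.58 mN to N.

milli = 1e-3, (no prefix) = 1e0; factor is 1e-3.
2.58 × 1e-3 = 0.00258

0.00258 N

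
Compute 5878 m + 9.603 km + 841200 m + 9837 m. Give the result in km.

In km:
  5878 m = 5878 × 10^-3 km = 5.878
  9.603 km → 9.603
  841200 m = 841200 × 10^-3 km = 841.2
  9837 m = 9837 × 10^-3 km = 9.837
Sum: 5.878 + 9.603 + 841.2 + 9.837 = 866.518

866.518 km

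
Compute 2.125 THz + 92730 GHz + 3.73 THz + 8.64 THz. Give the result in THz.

In THz:
  2.125 THz → 2.125
  92730 GHz = 92730 × 10^-3 THz = 92.73
  3.73 THz → 3.73
  8.64 THz → 8.64
Sum: 2.125 + 92.73 + 3.73 + 8.64 = 107.225

107.225 THz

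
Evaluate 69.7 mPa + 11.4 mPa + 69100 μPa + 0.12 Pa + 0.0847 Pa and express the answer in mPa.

In mPa:
  69.7 mPa → 69.7
  11.4 mPa → 11.4
  69100 μPa = 69100 × 10^-3 mPa = 69.1
  0.12 Pa = 0.12 × 10^3 mPa = 120
  0.0847 Pa = 0.0847 × 10^3 mPa = 84.7
Sum: 69.7 + 11.4 + 69.1 + 120 + 84.7 = 354.9

354.9 mPa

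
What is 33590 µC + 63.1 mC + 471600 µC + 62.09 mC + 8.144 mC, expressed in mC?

In mC:
  33590 µC = 33590 × 10^-3 mC = 33.59
  63.1 mC → 63.1
  471600 µC = 471600 × 10^-3 mC = 471.6
  62.09 mC → 62.09
  8.144 mC → 8.144
Sum: 33.59 + 63.1 + 471.6 + 62.09 + 8.144 = 638.524

638.524 mC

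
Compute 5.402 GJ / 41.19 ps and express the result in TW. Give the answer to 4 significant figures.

(5.402e9) / (41.19e-12) = 0.131148e21 W

131100000 TW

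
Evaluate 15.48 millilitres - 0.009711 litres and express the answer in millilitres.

5.769 millilitres

In millilitres:
  15.48 millilitres → 15.48
  0.009711 litres = 0.009711 × 10³ millilitres = 9.711
Difference: 15.48 - 9.711 = 5.769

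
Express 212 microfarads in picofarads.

212000000 picofarads

micro = 10^-6, pico = 10^-12; factor is 10^6.
212 × 10^6 = 212000000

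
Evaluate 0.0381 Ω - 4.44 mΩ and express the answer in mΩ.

In mΩ:
  0.0381 Ω = 0.0381 × 10^3 mΩ = 38.1
  4.44 mΩ → 4.44
Difference: 38.1 - 4.44 = 33.66

33.66 mΩ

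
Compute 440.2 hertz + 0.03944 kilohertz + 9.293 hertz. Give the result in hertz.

488.933 hertz

In hertz:
  440.2 hertz → 440.2
  0.03944 kilohertz = 0.03944 × 10^3 hertz = 39.44
  9.293 hertz → 9.293
Sum: 440.2 + 39.44 + 9.293 = 488.933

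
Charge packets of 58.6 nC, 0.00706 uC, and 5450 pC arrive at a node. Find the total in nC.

In nC:
  58.6 nC → 58.6
  0.00706 uC = 0.00706e3 nC = 7.06
  5450 pC = 5450e-3 nC = 5.45
Sum: 58.6 + 7.06 + 5.45 = 71.11

71.11 nC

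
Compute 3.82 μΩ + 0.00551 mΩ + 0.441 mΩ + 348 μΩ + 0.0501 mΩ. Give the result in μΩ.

In μΩ:
  3.82 μΩ → 3.82
  0.00551 mΩ = 0.00551 × 10^3 μΩ = 5.51
  0.441 mΩ = 0.441 × 10^3 μΩ = 441
  348 μΩ → 348
  0.0501 mΩ = 0.0501 × 10^3 μΩ = 50.1
Sum: 3.82 + 5.51 + 441 + 348 + 50.1 = 848.43

848.43 μΩ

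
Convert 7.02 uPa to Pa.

0.00000702 Pa

micro = 10⁻⁶, (no prefix) = 10⁰; factor is 10⁻⁶.
7.02 × 10⁻⁶ = 0.00000702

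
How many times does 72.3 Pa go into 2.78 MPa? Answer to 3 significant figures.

38500

(2.78 × 10⁶) / (72.3) = 0.03845 × 10⁶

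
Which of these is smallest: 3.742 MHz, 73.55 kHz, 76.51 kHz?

3.742 MHz = 3742000 Hz
73.55 kHz = 73550 Hz
76.51 kHz = 76510 Hz

73.55 kHz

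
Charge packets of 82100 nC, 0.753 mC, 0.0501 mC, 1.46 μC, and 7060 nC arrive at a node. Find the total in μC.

893.72 μC

In μC:
  82100 nC = 82100 × 10⁻³ μC = 82.1
  0.753 mC = 0.753 × 10³ μC = 753
  0.0501 mC = 0.0501 × 10³ μC = 50.1
  1.46 μC → 1.46
  7060 nC = 7060 × 10⁻³ μC = 7.06
Sum: 82.1 + 753 + 50.1 + 1.46 + 7.06 = 893.72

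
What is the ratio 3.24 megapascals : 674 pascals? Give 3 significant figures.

(3.24e6) / (674) = 0.004807e6

4810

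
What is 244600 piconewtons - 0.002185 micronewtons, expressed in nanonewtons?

242.415 nanonewtons

In nanonewtons:
  244600 piconewtons = 244600 × 10⁻³ nanonewtons = 244.6
  0.002185 micronewtons = 0.002185 × 10³ nanonewtons = 2.185
Difference: 244.6 - 2.185 = 242.415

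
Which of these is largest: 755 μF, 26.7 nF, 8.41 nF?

755 μF = 0.000755 F
26.7 nF = 0.0000000267 F
8.41 nF = 0.00000000841 F

755 μF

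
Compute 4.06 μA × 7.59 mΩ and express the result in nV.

4.06 × 10⁻⁶ × 7.59 × 10⁻³ = 30.8154 × 10⁻⁹ V

30.8154 nV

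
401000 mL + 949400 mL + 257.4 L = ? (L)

1607.8 L

In L:
  401000 mL = 401000 × 10^-3 L = 401
  949400 mL = 949400 × 10^-3 L = 949.4
  257.4 L → 257.4
Sum: 401 + 949.4 + 257.4 = 1607.8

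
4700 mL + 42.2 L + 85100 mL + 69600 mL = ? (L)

201.6 L

In L:
  4700 mL = 4700 × 10^-3 L = 4.7
  42.2 L → 42.2
  85100 mL = 85100 × 10^-3 L = 85.1
  69600 mL = 69600 × 10^-3 L = 69.6
Sum: 4.7 + 42.2 + 85.1 + 69.6 = 201.6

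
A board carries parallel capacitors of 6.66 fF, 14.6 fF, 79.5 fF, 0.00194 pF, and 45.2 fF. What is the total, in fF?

147.9 fF

In fF:
  6.66 fF → 6.66
  14.6 fF → 14.6
  79.5 fF → 79.5
  0.00194 pF = 0.00194 × 10^3 fF = 1.94
  45.2 fF → 45.2
Sum: 6.66 + 14.6 + 79.5 + 1.94 + 45.2 = 147.9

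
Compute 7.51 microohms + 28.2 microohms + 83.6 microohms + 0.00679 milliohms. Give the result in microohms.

126.1 microohms

In microohms:
  7.51 microohms → 7.51
  28.2 microohms → 28.2
  83.6 microohms → 83.6
  0.00679 milliohms = 0.00679 × 10³ microohms = 6.79
Sum: 7.51 + 28.2 + 83.6 + 6.79 = 126.1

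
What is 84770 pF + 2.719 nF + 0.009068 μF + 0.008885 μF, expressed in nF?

In nF:
  84770 pF = 84770 × 10^-3 nF = 84.77
  2.719 nF → 2.719
  0.009068 μF = 0.009068 × 10^3 nF = 9.068
  0.008885 μF = 0.008885 × 10^3 nF = 8.885
Sum: 84.77 + 2.719 + 9.068 + 8.885 = 105.442

105.442 nF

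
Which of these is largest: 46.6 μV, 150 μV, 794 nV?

150 μV

46.6 μV = 0.0000466 V
150 μV = 0.00015 V
794 nV = 0.000000794 V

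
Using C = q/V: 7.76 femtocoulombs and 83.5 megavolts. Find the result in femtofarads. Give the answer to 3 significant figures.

0.0000000929 femtofarads

(7.76e-15) / (83.5e6) = 0.092934e-21 F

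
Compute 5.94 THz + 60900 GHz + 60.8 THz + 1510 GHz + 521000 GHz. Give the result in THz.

650.15 THz

In THz:
  5.94 THz → 5.94
  60900 GHz = 60900 × 10^-3 THz = 60.9
  60.8 THz → 60.8
  1510 GHz = 1510 × 10^-3 THz = 1.51
  521000 GHz = 521000 × 10^-3 THz = 521
Sum: 5.94 + 60.9 + 60.8 + 1.51 + 521 = 650.15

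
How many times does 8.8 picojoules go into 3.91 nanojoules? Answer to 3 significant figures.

444

(3.91 × 10^-9) / (8.8 × 10^-12) = 0.4443 × 10^3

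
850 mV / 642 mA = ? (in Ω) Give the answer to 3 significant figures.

1.32 Ω

(850 × 10^-3) / (642 × 10^-3) = 1.324 Ω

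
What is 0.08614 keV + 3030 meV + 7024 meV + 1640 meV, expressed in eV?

In eV:
  0.08614 keV = 0.08614 × 10^3 eV = 86.14
  3030 meV = 3030 × 10^-3 eV = 3.03
  7024 meV = 7024 × 10^-3 eV = 7.024
  1640 meV = 1640 × 10^-3 eV = 1.64
Sum: 86.14 + 3.03 + 7.024 + 1.64 = 97.834

97.834 eV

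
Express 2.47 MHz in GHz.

mega = 10^6, giga = 10^9; factor is 10^-3.
2.47 × 10^-3 = 0.00247

0.00247 GHz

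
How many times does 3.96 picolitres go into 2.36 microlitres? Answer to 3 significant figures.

(2.36 × 10⁻⁶) / (3.96 × 10⁻¹²) = 0.596 × 10⁶

596000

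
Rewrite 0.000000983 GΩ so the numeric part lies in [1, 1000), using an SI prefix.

= 983 Ω; mantissa already in [1, 1000).

983 Ω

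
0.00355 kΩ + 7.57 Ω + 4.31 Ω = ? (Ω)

15.43 Ω

In Ω:
  0.00355 kΩ = 0.00355e3 Ω = 3.55
  7.57 Ω → 7.57
  4.31 Ω → 4.31
Sum: 3.55 + 7.57 + 4.31 = 15.43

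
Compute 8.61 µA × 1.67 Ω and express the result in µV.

8.61 × 10^-6 × 1.67 = 14.3787 × 10^-6 V

14.3787 µV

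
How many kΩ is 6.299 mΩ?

0.000006299 kΩ

milli = 10⁻³, kilo = 10³; factor is 10⁻⁶.
6.299 × 10⁻⁶ = 0.000006299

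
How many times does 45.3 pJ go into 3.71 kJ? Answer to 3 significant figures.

(3.71 × 10^3) / (45.3 × 10^-12) = 0.0819 × 10^15

81900000000000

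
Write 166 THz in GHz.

tera = 10^12, giga = 10^9; factor is 10^3.
166 × 10^3 = 166000

166000 GHz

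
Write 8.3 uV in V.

0.0000083 V

micro = 10^-6, (no prefix) = 10^0; factor is 10^-6.
8.3 × 10^-6 = 0.0000083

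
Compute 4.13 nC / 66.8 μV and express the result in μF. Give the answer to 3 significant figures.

61.8 μF

(4.13 × 10⁻⁹) / (66.8 × 10⁻⁶) = 0.061826 × 10⁻³ F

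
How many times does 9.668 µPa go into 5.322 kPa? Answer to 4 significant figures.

(5.322e3) / (9.668e-6) = 0.55048e9

550500000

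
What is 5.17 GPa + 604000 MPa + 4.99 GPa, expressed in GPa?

In GPa:
  5.17 GPa → 5.17
  604000 MPa = 604000 × 10⁻³ GPa = 604
  4.99 GPa → 4.99
Sum: 5.17 + 604 + 4.99 = 614.16

614.16 GPa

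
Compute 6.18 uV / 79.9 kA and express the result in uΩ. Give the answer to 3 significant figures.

0.0000773 uΩ

(6.18e-6) / (79.9e3) = 0.077347e-9 Ω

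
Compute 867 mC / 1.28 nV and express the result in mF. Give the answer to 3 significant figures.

(867 × 10⁻³) / (1.28 × 10⁻⁹) = 677.34 × 10⁶ F

677000000000 mF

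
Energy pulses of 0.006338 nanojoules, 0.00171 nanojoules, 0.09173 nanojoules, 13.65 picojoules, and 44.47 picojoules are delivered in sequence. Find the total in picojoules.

157.898 picojoules

In picojoules:
  0.006338 nanojoules = 0.006338 × 10^3 picojoules = 6.338
  0.00171 nanojoules = 0.00171 × 10^3 picojoules = 1.71
  0.09173 nanojoules = 0.09173 × 10^3 picojoules = 91.73
  13.65 picojoules → 13.65
  44.47 picojoules → 44.47
Sum: 6.338 + 1.71 + 91.73 + 13.65 + 44.47 = 157.898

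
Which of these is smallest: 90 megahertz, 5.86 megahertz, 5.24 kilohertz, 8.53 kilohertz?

5.24 kilohertz

90 megahertz = 90000000 hertz
5.86 megahertz = 5860000 hertz
5.24 kilohertz = 5240 hertz
8.53 kilohertz = 8530 hertz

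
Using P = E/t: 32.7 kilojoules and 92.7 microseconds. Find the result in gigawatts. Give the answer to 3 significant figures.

0.353 gigawatts

(32.7e3) / (92.7e-6) = 0.35275e9 W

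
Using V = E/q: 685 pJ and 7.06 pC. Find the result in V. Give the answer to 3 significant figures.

(685 × 10⁻¹²) / (7.06 × 10⁻¹²) = 97.025 V

97.0 V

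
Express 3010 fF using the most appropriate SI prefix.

= 3.01 × 10⁻¹² F; 10⁻¹² is pico.

3.01 pF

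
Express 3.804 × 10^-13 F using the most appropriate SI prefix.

= 380.4 × 10^-15 F; 10^-15 is femto.

380.4 fF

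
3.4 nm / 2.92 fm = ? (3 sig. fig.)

1160000

(3.4e-9) / (2.92e-15) = 1.164e6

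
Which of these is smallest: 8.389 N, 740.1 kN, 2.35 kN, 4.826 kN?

8.389 N

8.389 N = 8.389 N
740.1 kN = 740100 N
2.35 kN = 2350 N
4.826 kN = 4826 N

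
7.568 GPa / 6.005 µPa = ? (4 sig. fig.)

1260000000000000

(7.568 × 10^9) / (6.005 × 10^-6) = 1.2603 × 10^15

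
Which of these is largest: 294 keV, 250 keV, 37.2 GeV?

37.2 GeV

294 keV = 294000 eV
250 keV = 250000 eV
37.2 GeV = 37200000000 eV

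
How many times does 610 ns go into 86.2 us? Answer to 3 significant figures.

(86.2 × 10⁻⁶) / (610 × 10⁻⁹) = 0.1413 × 10³

141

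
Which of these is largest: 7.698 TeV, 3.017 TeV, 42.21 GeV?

7.698 TeV = 7698000000000 eV
3.017 TeV = 3017000000000 eV
42.21 GeV = 42210000000 eV

7.698 TeV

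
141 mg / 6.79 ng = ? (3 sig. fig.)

20800000

(141 × 10⁻³) / (6.79 × 10⁻⁹) = 20.77 × 10⁶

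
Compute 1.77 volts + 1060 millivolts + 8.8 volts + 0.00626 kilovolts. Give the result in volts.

17.89 volts

In volts:
  1.77 volts → 1.77
  1060 millivolts = 1060 × 10⁻³ volts = 1.06
  8.8 volts → 8.8
  0.00626 kilovolts = 0.00626 × 10³ volts = 6.26
Sum: 1.77 + 1.06 + 8.8 + 6.26 = 17.89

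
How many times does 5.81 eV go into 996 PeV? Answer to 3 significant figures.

(996e15) / (5.81) = 171.4e15

171000000000000000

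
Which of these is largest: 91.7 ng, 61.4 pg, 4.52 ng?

91.7 ng = 0.0000000917 g
61.4 pg = 0.0000000000614 g
4.52 ng = 0.00000000452 g

91.7 ng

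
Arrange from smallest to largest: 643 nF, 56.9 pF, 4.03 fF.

4.03 fF < 56.9 pF < 643 nF

643 nF = 0.000000643 F
56.9 pF = 0.0000000000569 F
4.03 fF = 0.00000000000000403 F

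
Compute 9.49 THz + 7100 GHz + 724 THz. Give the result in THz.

740.59 THz

In THz:
  9.49 THz → 9.49
  7100 GHz = 7100e-3 THz = 7.1
  724 THz → 724
Sum: 9.49 + 7.1 + 724 = 740.59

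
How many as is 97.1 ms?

milli = 1e-3, atto = 1e-18; factor is 1e15.
97.1 × 1e15 = 97100000000000000

97100000000000000 as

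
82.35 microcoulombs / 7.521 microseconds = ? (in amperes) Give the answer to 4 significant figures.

10.95 amperes

(82.35e-6) / (7.521e-6) = 10.9493 A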